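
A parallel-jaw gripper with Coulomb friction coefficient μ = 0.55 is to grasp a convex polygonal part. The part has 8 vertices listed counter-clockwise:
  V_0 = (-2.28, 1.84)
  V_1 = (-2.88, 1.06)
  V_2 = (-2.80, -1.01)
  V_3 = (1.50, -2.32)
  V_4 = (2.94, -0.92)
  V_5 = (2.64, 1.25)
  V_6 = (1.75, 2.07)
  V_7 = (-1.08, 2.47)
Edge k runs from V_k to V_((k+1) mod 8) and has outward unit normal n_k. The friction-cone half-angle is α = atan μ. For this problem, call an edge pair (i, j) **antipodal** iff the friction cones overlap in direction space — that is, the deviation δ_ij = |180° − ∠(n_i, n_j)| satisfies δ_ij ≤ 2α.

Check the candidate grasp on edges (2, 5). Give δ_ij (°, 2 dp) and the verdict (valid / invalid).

α = atan 0.55 = 28.81°;  2α = 57.62°
edge 2: e_2 = (+4.30, -1.31);  n_2 = (-0.2914, -0.9566)
edge 5: e_5 = (-0.89, +0.82);  n_5 = (+0.6776, +0.7354)
∠(n_2, n_5) = 154.29°
δ = |180° − 154.29°| = 25.71°
25.71° ≤ 2α = 57.62°  →  valid

δ = 25.71°, valid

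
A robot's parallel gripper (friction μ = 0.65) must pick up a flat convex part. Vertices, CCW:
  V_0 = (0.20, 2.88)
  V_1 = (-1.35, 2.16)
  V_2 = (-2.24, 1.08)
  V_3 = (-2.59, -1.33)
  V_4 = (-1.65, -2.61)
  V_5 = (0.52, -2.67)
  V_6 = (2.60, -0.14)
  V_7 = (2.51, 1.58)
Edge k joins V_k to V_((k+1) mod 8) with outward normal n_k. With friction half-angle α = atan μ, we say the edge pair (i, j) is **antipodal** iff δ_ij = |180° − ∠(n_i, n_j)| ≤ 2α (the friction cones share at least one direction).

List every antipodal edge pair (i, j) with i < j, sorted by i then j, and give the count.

count = 10; pairs: (0,4), (0,5), (1,4), (1,5), (1,6), (2,5), (2,6), (3,6), (3,7), (4,7)

α = atan 0.65 = 33.02°;  2α = 66.05°
n_0 = (-0.4213, +0.9069)
n_1 = (-0.7717, +0.6360)
n_2 = (-0.9896, +0.1437)
n_3 = (-0.8060, -0.5919)
n_4 = (-0.0276, -0.9996)
n_5 = (+0.7725, -0.6351)
n_6 = (+0.9986, +0.0523)
n_7 = (+0.4904, +0.8715)
  (0,1): δ = 154.41°  ·
  (0,2): δ = 123.18°  ·
  (0,3): δ = 78.62°  ·
  (0,4): δ = 26.50°  ✓
  (0,5): δ = 25.66°  ✓
  (0,6): δ = 68.08°  ·
  (0,7): δ = 125.71°  ·
  (1,2): δ = 148.77°  ·
  (1,3): δ = 104.22°  ·
  (1,4): δ = 52.09°  ✓
  (1,5): δ = 0.07°  ✓
  (1,6): δ = 42.49°  ✓
  (1,7): δ = 100.12°  ·
  (2,3): δ = 135.44°  ·
  (2,4): δ = 83.32°  ·
  (2,5): δ = 31.16°  ✓
  (2,6): δ = 11.26°  ✓
  (2,7): δ = 68.89°  ·
  (3,4): δ = 127.88°  ·
  (3,5): δ = 75.72°  ·
  (3,6): δ = 33.30°  ✓
  (3,7): δ = 24.34°  ✓
  (4,5): δ = 127.84°  ·
  (4,6): δ = 85.42°  ·
  (4,7): δ = 27.79°  ✓
  (5,6): δ = 137.58°  ·
  (5,7): δ = 79.94°  ·
  (6,7): δ = 122.36°  ·
antipodal pairs: 10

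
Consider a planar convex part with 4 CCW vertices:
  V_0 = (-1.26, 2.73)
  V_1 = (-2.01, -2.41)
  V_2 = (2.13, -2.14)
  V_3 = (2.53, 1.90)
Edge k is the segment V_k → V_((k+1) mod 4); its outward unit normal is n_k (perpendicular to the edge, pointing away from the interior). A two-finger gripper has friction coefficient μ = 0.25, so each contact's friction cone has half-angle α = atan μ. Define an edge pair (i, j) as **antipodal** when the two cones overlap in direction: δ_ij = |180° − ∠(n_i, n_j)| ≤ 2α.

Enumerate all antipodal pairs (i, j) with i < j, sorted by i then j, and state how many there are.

count = 2; pairs: (0,2), (1,3)

α = atan 0.25 = 14.04°;  2α = 28.07°
n_0 = (-0.9895, +0.1444)
n_1 = (+0.0651, -0.9979)
n_2 = (+0.9951, -0.0985)
n_3 = (+0.2139, +0.9768)
  (0,1): δ = 77.97°  ·
  (0,2): δ = 2.65°  ✓
  (0,3): δ = 85.95°  ·
  (1,2): δ = 99.39°  ·
  (1,3): δ = 16.08°  ✓
  (2,3): δ = 96.70°  ·
antipodal pairs: 2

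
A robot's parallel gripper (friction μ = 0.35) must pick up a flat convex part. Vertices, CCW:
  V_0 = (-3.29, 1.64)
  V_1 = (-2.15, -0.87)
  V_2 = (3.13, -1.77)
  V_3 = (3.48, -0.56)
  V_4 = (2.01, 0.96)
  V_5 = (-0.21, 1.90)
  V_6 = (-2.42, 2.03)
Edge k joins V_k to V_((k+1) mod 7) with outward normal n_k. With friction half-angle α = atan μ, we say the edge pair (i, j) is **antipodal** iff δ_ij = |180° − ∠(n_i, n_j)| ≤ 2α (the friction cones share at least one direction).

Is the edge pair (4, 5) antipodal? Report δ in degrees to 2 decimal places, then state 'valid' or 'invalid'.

α = atan 0.35 = 19.29°;  2α = 38.58°
edge 4: e_4 = (-2.22, +0.94);  n_4 = (+0.3899, +0.9209)
edge 5: e_5 = (-2.21, +0.13);  n_5 = (+0.0587, +0.9983)
∠(n_4, n_5) = 19.58°
δ = |180° − 19.58°| = 160.42°
160.42° > 2α = 38.58°  →  invalid

δ = 160.42°, invalid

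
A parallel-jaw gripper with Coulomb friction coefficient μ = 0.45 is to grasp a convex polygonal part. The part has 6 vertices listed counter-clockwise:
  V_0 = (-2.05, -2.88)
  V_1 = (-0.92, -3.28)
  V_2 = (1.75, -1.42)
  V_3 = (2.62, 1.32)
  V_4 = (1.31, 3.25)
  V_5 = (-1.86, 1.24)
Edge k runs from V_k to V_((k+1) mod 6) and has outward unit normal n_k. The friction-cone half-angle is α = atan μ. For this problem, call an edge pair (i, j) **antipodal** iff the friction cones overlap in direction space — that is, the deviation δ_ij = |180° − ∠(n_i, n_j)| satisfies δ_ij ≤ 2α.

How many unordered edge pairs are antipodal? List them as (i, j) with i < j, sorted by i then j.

α = atan 0.45 = 24.23°;  2α = 48.46°
n_0 = (-0.3337, -0.9427)
n_1 = (+0.5716, -0.8205)
n_2 = (+0.9531, -0.3026)
n_3 = (+0.8274, +0.5616)
n_4 = (-0.5355, +0.8445)
n_5 = (-0.9989, +0.0461)
  (0,1): δ = 125.64°  ·
  (0,2): δ = 88.12°  ·
  (0,3): δ = 36.34°  ✓
  (0,4): δ = 51.87°  ·
  (0,5): δ = 106.85°  ·
  (1,2): δ = 142.48°  ·
  (1,3): δ = 90.70°  ·
  (1,4): δ = 2.48°  ✓
  (1,5): δ = 52.50°  ·
  (2,3): δ = 128.22°  ·
  (2,4): δ = 40.01°  ✓
  (2,5): δ = 14.98°  ✓
  (3,4): δ = 91.79°  ·
  (3,5): δ = 36.81°  ✓
  (4,5): δ = 125.02°  ·
antipodal pairs: 5

count = 5; pairs: (0,3), (1,4), (2,4), (2,5), (3,5)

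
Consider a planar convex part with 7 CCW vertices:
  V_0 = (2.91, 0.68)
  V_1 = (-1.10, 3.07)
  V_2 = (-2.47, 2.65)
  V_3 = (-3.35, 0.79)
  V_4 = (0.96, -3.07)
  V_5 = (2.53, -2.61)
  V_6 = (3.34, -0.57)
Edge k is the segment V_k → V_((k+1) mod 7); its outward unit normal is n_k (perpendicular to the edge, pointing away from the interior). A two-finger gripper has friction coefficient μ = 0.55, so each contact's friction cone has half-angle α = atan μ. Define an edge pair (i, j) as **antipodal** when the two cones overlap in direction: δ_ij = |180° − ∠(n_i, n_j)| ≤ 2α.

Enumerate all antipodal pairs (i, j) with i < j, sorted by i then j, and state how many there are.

α = atan 0.55 = 28.81°;  2α = 57.62°
n_0 = (+0.5120, +0.8590)
n_1 = (-0.2931, +0.9561)
n_2 = (-0.9039, +0.4277)
n_3 = (-0.6671, -0.7449)
n_4 = (+0.2812, -0.9597)
n_5 = (+0.9294, -0.3690)
n_6 = (+0.9456, +0.3253)
  (0,1): δ = 132.16°  ·
  (0,2): δ = 84.52°  ·
  (0,3): δ = 11.05°  ✓
  (0,4): δ = 47.13°  ✓
  (0,5): δ = 99.14°  ·
  (0,6): δ = 139.78°  ·
  (1,2): δ = 132.36°  ·
  (1,3): δ = 58.89°  ·
  (1,4): δ = 0.71°  ✓
  (1,5): δ = 51.30°  ✓
  (1,6): δ = 91.94°  ·
  (2,3): δ = 106.53°  ·
  (2,4): δ = 48.35°  ✓
  (2,5): δ = 3.66°  ✓
  (2,6): δ = 44.30°  ✓
  (3,4): δ = 121.82°  ·
  (3,5): δ = 69.81°  ·
  (3,6): δ = 29.17°  ✓
  (4,5): δ = 127.99°  ·
  (4,6): δ = 87.35°  ·
  (5,6): δ = 139.36°  ·
antipodal pairs: 8

count = 8; pairs: (0,3), (0,4), (1,4), (1,5), (2,4), (2,5), (2,6), (3,6)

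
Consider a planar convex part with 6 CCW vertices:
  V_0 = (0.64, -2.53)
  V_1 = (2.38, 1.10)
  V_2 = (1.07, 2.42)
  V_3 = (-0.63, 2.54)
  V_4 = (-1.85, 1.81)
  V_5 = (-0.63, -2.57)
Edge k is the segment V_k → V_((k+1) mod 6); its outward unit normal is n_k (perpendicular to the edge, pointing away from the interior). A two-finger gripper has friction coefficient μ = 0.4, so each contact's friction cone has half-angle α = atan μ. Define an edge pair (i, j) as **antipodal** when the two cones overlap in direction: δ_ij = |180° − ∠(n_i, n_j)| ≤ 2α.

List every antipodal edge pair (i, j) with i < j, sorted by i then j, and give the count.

α = atan 0.4 = 21.80°;  2α = 43.60°
n_0 = (+0.9018, -0.4322)
n_1 = (+0.7098, +0.7044)
n_2 = (+0.0704, +0.9975)
n_3 = (-0.5135, +0.8581)
n_4 = (-0.9633, -0.2683)
n_5 = (+0.0315, -0.9995)
  (0,1): δ = 109.61°  ·
  (0,2): δ = 68.43°  ·
  (0,3): δ = 33.50°  ✓
  (0,4): δ = 41.17°  ✓
  (0,5): δ = 117.41°  ·
  (1,2): δ = 138.82°  ·
  (1,3): δ = 103.89°  ·
  (1,4): δ = 29.22°  ✓
  (1,5): δ = 47.02°  ·
  (2,3): δ = 145.07°  ·
  (2,4): δ = 70.40°  ·
  (2,5): δ = 5.84°  ✓
  (3,4): δ = 105.33°  ·
  (3,5): δ = 29.09°  ✓
  (4,5): δ = 103.76°  ·
antipodal pairs: 5

count = 5; pairs: (0,3), (0,4), (1,4), (2,5), (3,5)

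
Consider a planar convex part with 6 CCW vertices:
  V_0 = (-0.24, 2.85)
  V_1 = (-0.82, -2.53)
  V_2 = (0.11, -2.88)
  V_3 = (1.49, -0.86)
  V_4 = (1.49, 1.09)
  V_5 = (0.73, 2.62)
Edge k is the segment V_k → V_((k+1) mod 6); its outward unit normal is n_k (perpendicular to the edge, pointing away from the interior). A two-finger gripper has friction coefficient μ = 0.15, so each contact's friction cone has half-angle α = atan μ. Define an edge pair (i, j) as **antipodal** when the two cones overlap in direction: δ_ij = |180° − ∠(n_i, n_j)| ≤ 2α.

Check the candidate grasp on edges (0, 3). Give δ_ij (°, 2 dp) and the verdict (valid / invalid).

α = atan 0.15 = 8.53°;  2α = 17.06°
edge 0: e_0 = (-0.58, -5.38);  n_0 = (-0.9942, +0.1072)
edge 3: e_3 = (+0.00, +1.95);  n_3 = (+1.0000, -0.0000)
∠(n_0, n_3) = 173.85°
δ = |180° − 173.85°| = 6.15°
6.15° ≤ 2α = 17.06°  →  valid

δ = 6.15°, valid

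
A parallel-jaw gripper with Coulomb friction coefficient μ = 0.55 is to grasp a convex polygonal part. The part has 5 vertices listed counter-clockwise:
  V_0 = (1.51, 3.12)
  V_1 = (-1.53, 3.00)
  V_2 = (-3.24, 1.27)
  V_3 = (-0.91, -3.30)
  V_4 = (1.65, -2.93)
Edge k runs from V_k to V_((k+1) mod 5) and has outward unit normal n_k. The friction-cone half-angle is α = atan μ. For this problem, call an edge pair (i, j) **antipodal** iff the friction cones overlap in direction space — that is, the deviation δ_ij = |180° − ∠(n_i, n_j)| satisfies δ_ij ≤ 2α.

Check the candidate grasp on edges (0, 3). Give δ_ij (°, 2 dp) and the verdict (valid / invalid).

α = atan 0.55 = 28.81°;  2α = 57.62°
edge 0: e_0 = (-3.04, -0.12);  n_0 = (-0.0394, +0.9992)
edge 3: e_3 = (+2.56, +0.37);  n_3 = (+0.1430, -0.9897)
∠(n_0, n_3) = 174.04°
δ = |180° − 174.04°| = 5.96°
5.96° ≤ 2α = 57.62°  →  valid

δ = 5.96°, valid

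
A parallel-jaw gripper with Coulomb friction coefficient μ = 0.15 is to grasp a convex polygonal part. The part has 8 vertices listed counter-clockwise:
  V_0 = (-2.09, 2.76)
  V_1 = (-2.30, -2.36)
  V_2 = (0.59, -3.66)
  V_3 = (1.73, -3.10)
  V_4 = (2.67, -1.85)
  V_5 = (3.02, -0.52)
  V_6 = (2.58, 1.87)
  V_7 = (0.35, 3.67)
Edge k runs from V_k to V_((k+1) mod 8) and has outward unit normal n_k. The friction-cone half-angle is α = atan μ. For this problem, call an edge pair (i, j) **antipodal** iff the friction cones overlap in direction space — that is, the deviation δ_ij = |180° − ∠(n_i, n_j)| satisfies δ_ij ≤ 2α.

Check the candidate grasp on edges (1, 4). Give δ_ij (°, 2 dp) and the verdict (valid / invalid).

α = atan 0.15 = 8.53°;  2α = 17.06°
edge 1: e_1 = (+2.89, -1.30);  n_1 = (-0.4102, -0.9120)
edge 4: e_4 = (+0.35, +1.33);  n_4 = (+0.9671, -0.2545)
∠(n_1, n_4) = 99.48°
δ = |180° − 99.48°| = 80.52°
80.52° > 2α = 17.06°  →  invalid

δ = 80.52°, invalid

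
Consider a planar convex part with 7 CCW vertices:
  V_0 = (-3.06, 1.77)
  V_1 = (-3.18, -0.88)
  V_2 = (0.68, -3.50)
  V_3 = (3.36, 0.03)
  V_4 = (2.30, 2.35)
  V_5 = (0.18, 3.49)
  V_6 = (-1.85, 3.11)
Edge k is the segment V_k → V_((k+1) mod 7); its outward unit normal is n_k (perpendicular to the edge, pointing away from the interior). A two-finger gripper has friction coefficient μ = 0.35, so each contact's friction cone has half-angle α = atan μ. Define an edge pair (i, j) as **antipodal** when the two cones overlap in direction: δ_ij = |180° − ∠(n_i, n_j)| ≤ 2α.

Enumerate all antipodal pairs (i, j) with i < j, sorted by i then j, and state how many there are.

count = 5; pairs: (0,2), (0,3), (1,3), (1,4), (2,6)

α = atan 0.35 = 19.29°;  2α = 38.58°
n_0 = (-0.9990, +0.0452)
n_1 = (-0.5616, -0.8274)
n_2 = (+0.7965, -0.6047)
n_3 = (+0.9096, +0.4156)
n_4 = (+0.4736, +0.8807)
n_5 = (-0.1840, +0.9829)
n_6 = (-0.7422, +0.6702)
  (0,1): δ = 121.57°  ·
  (0,2): δ = 34.61°  ✓
  (0,3): δ = 27.15°  ✓
  (0,4): δ = 64.32°  ·
  (0,5): δ = 103.20°  ·
  (0,6): δ = 140.51°  ·
  (1,2): δ = 93.04°  ·
  (1,3): δ = 31.28°  ✓
  (1,4): δ = 5.90°  ✓
  (1,5): δ = 44.77°  ·
  (1,6): δ = 82.09°  ·
  (2,3): δ = 118.24°  ·
  (2,4): δ = 81.06°  ·
  (2,5): δ = 42.19°  ·
  (2,6): δ = 4.88°  ✓
  (3,4): δ = 142.82°  ·
  (3,5): δ = 103.95°  ·
  (3,6): δ = 66.64°  ·
  (4,5): δ = 141.13°  ·
  (4,6): δ = 103.81°  ·
  (5,6): δ = 142.68°  ·
antipodal pairs: 5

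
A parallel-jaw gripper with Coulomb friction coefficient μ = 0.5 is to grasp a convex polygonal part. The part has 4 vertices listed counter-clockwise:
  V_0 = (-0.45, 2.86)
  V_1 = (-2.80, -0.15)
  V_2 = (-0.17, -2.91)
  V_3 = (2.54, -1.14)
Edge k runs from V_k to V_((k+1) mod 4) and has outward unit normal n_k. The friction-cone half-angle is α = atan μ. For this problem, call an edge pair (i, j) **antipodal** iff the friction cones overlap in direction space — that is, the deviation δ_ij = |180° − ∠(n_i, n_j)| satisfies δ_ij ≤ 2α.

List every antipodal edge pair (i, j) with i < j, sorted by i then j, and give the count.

α = atan 0.5 = 26.57°;  2α = 53.13°
n_0 = (-0.7882, +0.6154)
n_1 = (-0.7240, -0.6899)
n_2 = (+0.5468, -0.8372)
n_3 = (+0.8010, +0.5987)
  (0,1): δ = 98.40°  ·
  (0,2): δ = 18.87°  ✓
  (0,3): δ = 74.76°  ·
  (1,2): δ = 100.47°  ·
  (1,3): δ = 6.84°  ✓
  (2,3): δ = 86.37°  ·
antipodal pairs: 2

count = 2; pairs: (0,2), (1,3)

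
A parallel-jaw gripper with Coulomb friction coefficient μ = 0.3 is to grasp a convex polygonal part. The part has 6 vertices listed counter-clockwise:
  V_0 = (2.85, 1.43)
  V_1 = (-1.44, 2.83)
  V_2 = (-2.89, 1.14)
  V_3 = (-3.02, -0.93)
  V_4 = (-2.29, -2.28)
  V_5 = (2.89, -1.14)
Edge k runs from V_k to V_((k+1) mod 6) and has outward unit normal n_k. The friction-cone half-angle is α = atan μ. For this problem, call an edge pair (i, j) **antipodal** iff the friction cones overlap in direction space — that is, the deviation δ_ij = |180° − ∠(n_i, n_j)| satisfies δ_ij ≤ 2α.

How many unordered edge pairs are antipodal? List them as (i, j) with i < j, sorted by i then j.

α = atan 0.3 = 16.70°;  2α = 33.40°
n_0 = (+0.3102, +0.9507)
n_1 = (-0.7589, +0.6512)
n_2 = (-0.9980, +0.0627)
n_3 = (-0.8796, -0.4757)
n_4 = (+0.2149, -0.9766)
n_5 = (+0.9999, +0.0156)
  (0,1): δ = 112.56°  ·
  (0,2): δ = 75.52°  ·
  (0,3): δ = 43.52°  ·
  (0,4): δ = 30.49°  ✓
  (0,5): δ = 108.97°  ·
  (1,2): δ = 142.96°  ·
  (1,3): δ = 110.97°  ·
  (1,4): δ = 36.96°  ·
  (1,5): δ = 41.52°  ·
  (2,3): δ = 148.00°  ·
  (2,4): δ = 73.99°  ·
  (2,5): δ = 4.49°  ✓
  (3,4): δ = 105.99°  ·
  (3,5): δ = 27.51°  ✓
  (4,5): δ = 101.52°  ·
antipodal pairs: 3

count = 3; pairs: (0,4), (2,5), (3,5)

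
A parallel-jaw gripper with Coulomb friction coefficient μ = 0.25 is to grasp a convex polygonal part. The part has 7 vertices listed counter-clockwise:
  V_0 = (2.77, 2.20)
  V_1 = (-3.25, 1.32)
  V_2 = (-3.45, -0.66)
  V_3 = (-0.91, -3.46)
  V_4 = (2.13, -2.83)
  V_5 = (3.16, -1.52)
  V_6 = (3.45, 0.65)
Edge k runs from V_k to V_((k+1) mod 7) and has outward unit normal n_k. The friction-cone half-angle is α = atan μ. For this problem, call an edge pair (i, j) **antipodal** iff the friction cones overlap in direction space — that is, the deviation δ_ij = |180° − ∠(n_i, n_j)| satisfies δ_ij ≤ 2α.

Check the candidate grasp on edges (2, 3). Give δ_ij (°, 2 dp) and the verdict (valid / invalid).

α = atan 0.25 = 14.04°;  2α = 28.07°
edge 2: e_2 = (+2.54, -2.80);  n_2 = (-0.7407, -0.6719)
edge 3: e_3 = (+3.04, +0.63);  n_3 = (+0.2029, -0.9792)
∠(n_2, n_3) = 59.50°
δ = |180° − 59.50°| = 120.50°
120.50° > 2α = 28.07°  →  invalid

δ = 120.50°, invalid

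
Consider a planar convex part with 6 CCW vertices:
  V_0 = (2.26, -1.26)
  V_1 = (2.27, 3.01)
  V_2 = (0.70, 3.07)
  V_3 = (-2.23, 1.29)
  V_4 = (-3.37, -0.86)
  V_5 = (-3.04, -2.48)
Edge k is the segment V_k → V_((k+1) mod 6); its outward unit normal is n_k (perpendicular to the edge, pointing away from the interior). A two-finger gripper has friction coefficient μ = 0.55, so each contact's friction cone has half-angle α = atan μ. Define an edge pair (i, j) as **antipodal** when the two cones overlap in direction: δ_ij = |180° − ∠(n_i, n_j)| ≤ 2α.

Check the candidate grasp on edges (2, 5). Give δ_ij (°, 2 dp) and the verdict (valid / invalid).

α = atan 0.55 = 28.81°;  2α = 57.62°
edge 2: e_2 = (-2.93, -1.78);  n_2 = (-0.5192, +0.8546)
edge 5: e_5 = (+5.30, +1.22);  n_5 = (+0.2243, -0.9745)
∠(n_2, n_5) = 161.68°
δ = |180° − 161.68°| = 18.32°
18.32° ≤ 2α = 57.62°  →  valid

δ = 18.32°, valid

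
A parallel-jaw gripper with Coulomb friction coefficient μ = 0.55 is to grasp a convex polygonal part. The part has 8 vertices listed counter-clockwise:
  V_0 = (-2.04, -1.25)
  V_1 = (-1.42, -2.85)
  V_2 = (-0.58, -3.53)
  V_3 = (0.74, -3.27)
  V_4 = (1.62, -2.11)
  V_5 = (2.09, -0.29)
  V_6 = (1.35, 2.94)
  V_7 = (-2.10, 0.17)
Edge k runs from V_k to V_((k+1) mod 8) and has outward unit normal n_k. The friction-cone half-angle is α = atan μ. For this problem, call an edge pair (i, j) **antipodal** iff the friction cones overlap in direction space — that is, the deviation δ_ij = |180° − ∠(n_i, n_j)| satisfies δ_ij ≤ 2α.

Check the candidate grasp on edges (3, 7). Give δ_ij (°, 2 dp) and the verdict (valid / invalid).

δ = 39.60°, valid

α = atan 0.55 = 28.81°;  2α = 57.62°
edge 3: e_3 = (+0.88, +1.16);  n_3 = (+0.7967, -0.6044)
edge 7: e_7 = (+0.06, -1.42);  n_7 = (-0.9991, -0.0422)
∠(n_3, n_7) = 140.40°
δ = |180° − 140.40°| = 39.60°
39.60° ≤ 2α = 57.62°  →  valid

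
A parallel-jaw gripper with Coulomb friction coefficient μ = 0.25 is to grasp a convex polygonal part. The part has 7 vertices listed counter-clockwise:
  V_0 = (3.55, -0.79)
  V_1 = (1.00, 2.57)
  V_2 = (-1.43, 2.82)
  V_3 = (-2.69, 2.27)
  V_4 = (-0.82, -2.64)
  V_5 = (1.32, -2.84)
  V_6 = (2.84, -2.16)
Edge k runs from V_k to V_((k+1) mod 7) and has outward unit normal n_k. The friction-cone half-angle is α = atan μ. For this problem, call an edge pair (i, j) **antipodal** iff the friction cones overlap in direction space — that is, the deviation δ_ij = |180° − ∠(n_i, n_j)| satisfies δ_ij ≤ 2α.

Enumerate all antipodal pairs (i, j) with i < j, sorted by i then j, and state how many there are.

α = atan 0.25 = 14.04°;  2α = 28.07°
n_0 = (+0.7966, +0.6045)
n_1 = (+0.1023, +0.9947)
n_2 = (-0.4001, +0.9165)
n_3 = (-0.9345, -0.3559)
n_4 = (-0.0931, -0.9957)
n_5 = (+0.4084, -0.9128)
n_6 = (+0.8879, -0.4601)
  (0,1): δ = 133.07°  ·
  (0,2): δ = 103.61°  ·
  (0,3): δ = 16.35°  ✓
  (0,4): δ = 47.46°  ·
  (0,5): δ = 76.91°  ·
  (0,6): δ = 115.41°  ·
  (1,2): δ = 150.54°  ·
  (1,3): δ = 63.28°  ·
  (1,4): δ = 0.53°  ✓
  (1,5): δ = 29.98°  ·
  (1,6): δ = 68.48°  ·
  (2,3): δ = 92.73°  ·
  (2,4): δ = 28.92°  ·
  (2,5): δ = 0.52°  ✓
  (2,6): δ = 39.02°  ·
  (3,4): δ = 116.19°  ·
  (3,5): δ = 86.75°  ·
  (3,6): δ = 48.24°  ·
  (4,5): δ = 150.56°  ·
  (4,6): δ = 112.06°  ·
  (5,6): δ = 141.50°  ·
antipodal pairs: 3

count = 3; pairs: (0,3), (1,4), (2,5)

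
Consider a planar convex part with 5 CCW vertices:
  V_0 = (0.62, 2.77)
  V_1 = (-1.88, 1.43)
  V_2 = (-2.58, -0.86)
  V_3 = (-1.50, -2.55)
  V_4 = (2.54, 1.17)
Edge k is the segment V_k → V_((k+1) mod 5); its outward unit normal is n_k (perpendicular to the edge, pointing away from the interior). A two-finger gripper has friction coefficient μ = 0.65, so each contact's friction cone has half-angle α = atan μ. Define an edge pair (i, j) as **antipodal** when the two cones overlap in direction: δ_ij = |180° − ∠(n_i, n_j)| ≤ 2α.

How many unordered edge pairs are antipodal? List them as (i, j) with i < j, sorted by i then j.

α = atan 0.65 = 33.02°;  2α = 66.05°
n_0 = (-0.4724, +0.8814)
n_1 = (-0.9563, +0.2923)
n_2 = (-0.8426, -0.5385)
n_3 = (+0.6774, -0.7356)
n_4 = (+0.6402, +0.7682)
  (0,1): δ = 135.19°  ·
  (0,2): δ = 85.61°  ·
  (0,3): δ = 14.45°  ✓
  (0,4): δ = 112.00°  ·
  (1,2): δ = 130.42°  ·
  (1,3): δ = 30.36°  ✓
  (1,4): δ = 67.19°  ·
  (2,3): δ = 79.94°  ·
  (2,4): δ = 17.61°  ✓
  (3,4): δ = 82.44°  ·
antipodal pairs: 3

count = 3; pairs: (0,3), (1,3), (2,4)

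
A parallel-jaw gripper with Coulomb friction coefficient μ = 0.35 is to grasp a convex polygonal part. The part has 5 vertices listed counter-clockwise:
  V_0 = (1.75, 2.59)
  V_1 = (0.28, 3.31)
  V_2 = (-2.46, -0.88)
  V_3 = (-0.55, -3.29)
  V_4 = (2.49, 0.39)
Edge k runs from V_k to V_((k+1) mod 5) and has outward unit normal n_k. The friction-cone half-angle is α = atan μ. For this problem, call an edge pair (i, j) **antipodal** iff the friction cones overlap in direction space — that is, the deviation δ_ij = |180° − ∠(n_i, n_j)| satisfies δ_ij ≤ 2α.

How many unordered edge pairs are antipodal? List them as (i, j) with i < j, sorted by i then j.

count = 3; pairs: (0,2), (1,3), (2,4)

α = atan 0.35 = 19.29°;  2α = 38.58°
n_0 = (+0.4399, +0.8981)
n_1 = (-0.8369, +0.5473)
n_2 = (-0.7837, -0.6211)
n_3 = (+0.7710, -0.6369)
n_4 = (+0.9478, +0.3188)
  (0,1): δ = 97.09°  ·
  (0,2): δ = 25.51°  ✓
  (0,3): δ = 76.54°  ·
  (0,4): δ = 134.69°  ·
  (1,2): δ = 108.42°  ·
  (1,3): δ = 6.38°  ✓
  (1,4): δ = 51.77°  ·
  (2,3): δ = 77.96°  ·
  (2,4): δ = 19.81°  ✓
  (3,4): δ = 121.85°  ·
antipodal pairs: 3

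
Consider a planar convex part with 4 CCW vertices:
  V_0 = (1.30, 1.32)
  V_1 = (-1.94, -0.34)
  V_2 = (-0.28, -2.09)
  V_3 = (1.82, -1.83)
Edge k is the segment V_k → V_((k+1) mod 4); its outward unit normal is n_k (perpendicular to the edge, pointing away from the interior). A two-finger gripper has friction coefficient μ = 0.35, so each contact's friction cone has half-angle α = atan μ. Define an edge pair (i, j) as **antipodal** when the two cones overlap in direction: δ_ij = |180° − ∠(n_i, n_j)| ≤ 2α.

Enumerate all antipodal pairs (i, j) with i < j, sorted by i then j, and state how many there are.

count = 2; pairs: (0,2), (1,3)

α = atan 0.35 = 19.29°;  2α = 38.58°
n_0 = (-0.4560, +0.8900)
n_1 = (-0.7255, -0.6882)
n_2 = (+0.1229, -0.9924)
n_3 = (+0.9866, +0.1629)
  (0,1): δ = 73.64°  ·
  (0,2): δ = 20.07°  ✓
  (0,3): δ = 72.25°  ·
  (1,2): δ = 126.43°  ·
  (1,3): δ = 34.11°  ✓
  (2,3): δ = 87.68°  ·
antipodal pairs: 2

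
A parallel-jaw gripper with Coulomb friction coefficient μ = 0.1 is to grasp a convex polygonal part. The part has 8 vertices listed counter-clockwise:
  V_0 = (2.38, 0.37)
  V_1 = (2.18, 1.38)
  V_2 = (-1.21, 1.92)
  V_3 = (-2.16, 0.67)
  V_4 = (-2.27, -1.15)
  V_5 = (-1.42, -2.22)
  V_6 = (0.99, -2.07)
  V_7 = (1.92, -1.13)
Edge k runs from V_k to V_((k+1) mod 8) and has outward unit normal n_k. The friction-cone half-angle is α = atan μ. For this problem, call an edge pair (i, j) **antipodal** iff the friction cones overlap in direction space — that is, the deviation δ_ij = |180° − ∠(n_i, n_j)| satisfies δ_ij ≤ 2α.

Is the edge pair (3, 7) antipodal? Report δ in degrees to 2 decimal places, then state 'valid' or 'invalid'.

α = atan 0.1 = 5.71°;  2α = 11.42°
edge 3: e_3 = (-0.11, -1.82);  n_3 = (-0.9982, +0.0603)
edge 7: e_7 = (+0.46, +1.50);  n_7 = (+0.9561, -0.2932)
∠(n_3, n_7) = 166.41°
δ = |180° − 166.41°| = 13.59°
13.59° > 2α = 11.42°  →  invalid

δ = 13.59°, invalid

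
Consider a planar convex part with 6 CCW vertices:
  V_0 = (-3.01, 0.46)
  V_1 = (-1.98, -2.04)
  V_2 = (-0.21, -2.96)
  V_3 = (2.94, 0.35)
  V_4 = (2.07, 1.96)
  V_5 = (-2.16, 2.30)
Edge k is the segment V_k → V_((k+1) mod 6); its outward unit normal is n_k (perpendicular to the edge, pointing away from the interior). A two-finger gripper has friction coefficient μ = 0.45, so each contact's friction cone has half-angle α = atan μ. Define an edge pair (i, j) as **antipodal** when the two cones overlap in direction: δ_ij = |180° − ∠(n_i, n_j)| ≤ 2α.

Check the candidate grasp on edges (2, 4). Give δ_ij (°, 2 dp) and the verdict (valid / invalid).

δ = 51.01°, invalid

α = atan 0.45 = 24.23°;  2α = 48.46°
edge 2: e_2 = (+3.15, +3.31);  n_2 = (+0.7244, -0.6894)
edge 4: e_4 = (-4.23, +0.34);  n_4 = (+0.0801, +0.9968)
∠(n_2, n_4) = 128.99°
δ = |180° − 128.99°| = 51.01°
51.01° > 2α = 48.46°  →  invalid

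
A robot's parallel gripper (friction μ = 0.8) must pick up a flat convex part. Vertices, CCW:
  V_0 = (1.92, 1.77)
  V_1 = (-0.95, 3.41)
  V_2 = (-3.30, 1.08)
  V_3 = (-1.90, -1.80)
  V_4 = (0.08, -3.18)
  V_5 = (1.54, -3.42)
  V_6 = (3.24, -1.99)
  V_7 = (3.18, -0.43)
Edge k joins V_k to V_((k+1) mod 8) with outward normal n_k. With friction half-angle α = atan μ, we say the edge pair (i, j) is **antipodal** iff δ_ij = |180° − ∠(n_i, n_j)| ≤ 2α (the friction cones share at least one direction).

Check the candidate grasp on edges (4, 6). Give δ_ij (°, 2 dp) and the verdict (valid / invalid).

α = atan 0.8 = 38.66°;  2α = 77.32°
edge 4: e_4 = (+1.46, -0.24);  n_4 = (-0.1622, -0.9868)
edge 6: e_6 = (-0.06, +1.56);  n_6 = (+0.9993, +0.0384)
∠(n_4, n_6) = 101.54°
δ = |180° − 101.54°| = 78.46°
78.46° > 2α = 77.32°  →  invalid

δ = 78.46°, invalid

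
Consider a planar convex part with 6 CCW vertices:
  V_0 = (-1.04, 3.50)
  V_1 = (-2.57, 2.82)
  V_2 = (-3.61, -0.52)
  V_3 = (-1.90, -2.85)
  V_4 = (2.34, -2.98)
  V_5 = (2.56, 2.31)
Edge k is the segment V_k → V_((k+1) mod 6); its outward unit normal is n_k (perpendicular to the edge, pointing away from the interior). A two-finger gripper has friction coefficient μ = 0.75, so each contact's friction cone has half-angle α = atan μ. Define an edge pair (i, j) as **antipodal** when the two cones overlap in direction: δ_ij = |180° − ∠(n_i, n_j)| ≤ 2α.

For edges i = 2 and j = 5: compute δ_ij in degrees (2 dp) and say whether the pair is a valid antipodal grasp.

δ = 35.43°, valid

α = atan 0.75 = 36.87°;  2α = 73.74°
edge 2: e_2 = (+1.71, -2.33);  n_2 = (-0.8062, -0.5917)
edge 5: e_5 = (-3.60, +1.19);  n_5 = (+0.3139, +0.9495)
∠(n_2, n_5) = 144.57°
δ = |180° − 144.57°| = 35.43°
35.43° ≤ 2α = 73.74°  →  valid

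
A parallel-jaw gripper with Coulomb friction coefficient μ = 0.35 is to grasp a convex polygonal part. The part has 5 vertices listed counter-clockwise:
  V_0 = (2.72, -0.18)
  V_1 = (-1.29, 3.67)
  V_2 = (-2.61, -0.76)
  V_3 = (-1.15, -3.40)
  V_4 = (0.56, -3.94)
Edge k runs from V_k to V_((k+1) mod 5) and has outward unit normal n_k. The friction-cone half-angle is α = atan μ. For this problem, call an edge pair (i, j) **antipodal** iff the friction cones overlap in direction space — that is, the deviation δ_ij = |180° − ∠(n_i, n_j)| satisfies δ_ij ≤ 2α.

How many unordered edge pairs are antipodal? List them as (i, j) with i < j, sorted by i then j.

count = 3; pairs: (0,2), (0,3), (1,4)

α = atan 0.35 = 19.29°;  2α = 38.58°
n_0 = (+0.6926, +0.7214)
n_1 = (-0.9584, +0.2856)
n_2 = (-0.8751, -0.4840)
n_3 = (-0.3011, -0.9536)
n_4 = (+0.8671, -0.4981)
  (0,1): δ = 62.76°  ·
  (0,2): δ = 17.22°  ✓
  (0,3): δ = 26.31°  ✓
  (0,4): δ = 103.96°  ·
  (1,2): δ = 134.46°  ·
  (1,3): δ = 90.93°  ·
  (1,4): δ = 13.28°  ✓
  (2,3): δ = 136.47°  ·
  (2,4): δ = 58.82°  ·
  (3,4): δ = 102.35°  ·
antipodal pairs: 3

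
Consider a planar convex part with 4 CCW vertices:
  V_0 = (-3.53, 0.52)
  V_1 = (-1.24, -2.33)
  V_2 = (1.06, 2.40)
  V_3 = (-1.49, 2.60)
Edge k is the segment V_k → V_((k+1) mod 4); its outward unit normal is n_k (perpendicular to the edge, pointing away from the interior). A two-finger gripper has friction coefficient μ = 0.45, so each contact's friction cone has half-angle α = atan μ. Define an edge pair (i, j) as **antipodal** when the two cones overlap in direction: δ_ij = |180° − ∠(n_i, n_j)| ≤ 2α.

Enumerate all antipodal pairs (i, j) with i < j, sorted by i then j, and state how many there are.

α = atan 0.45 = 24.23°;  2α = 48.46°
n_0 = (-0.7795, -0.6264)
n_1 = (+0.8993, -0.4373)
n_2 = (+0.0782, +0.9969)
n_3 = (-0.7139, +0.7002)
  (0,1): δ = 64.71°  ·
  (0,2): δ = 46.73°  ✓
  (0,3): δ = 96.77°  ·
  (1,2): δ = 68.55°  ·
  (1,3): δ = 18.51°  ✓
  (2,3): δ = 129.96°  ·
antipodal pairs: 2

count = 2; pairs: (0,2), (1,3)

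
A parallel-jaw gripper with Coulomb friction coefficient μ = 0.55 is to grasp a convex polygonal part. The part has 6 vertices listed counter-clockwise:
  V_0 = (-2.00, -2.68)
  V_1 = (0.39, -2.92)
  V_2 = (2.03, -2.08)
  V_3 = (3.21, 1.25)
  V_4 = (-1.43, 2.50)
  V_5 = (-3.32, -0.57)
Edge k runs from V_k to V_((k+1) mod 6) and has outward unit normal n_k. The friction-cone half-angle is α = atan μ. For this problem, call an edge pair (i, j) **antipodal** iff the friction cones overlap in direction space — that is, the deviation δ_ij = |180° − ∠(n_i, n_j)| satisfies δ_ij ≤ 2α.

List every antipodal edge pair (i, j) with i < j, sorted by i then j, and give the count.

count = 6; pairs: (0,3), (1,3), (1,4), (2,4), (2,5), (3,5)

α = atan 0.55 = 28.81°;  2α = 57.62°
n_0 = (-0.0999, -0.9950)
n_1 = (+0.4559, -0.8900)
n_2 = (+0.9426, -0.3340)
n_3 = (+0.2601, +0.9656)
n_4 = (-0.8516, +0.5243)
n_5 = (-0.8478, -0.5304)
  (0,1): δ = 147.14°  ·
  (0,2): δ = 103.78°  ·
  (0,3): δ = 9.34°  ✓
  (0,4): δ = 64.12°  ·
  (0,5): δ = 127.76°  ·
  (1,2): δ = 136.63°  ·
  (1,3): δ = 42.20°  ✓
  (1,4): δ = 31.26°  ✓
  (1,5): δ = 94.91°  ·
  (2,3): δ = 85.57°  ·
  (2,4): δ = 12.11°  ✓
  (2,5): δ = 51.54°  ✓
  (3,4): δ = 106.54°  ·
  (3,5): δ = 42.89°  ✓
  (4,5): δ = 116.35°  ·
antipodal pairs: 6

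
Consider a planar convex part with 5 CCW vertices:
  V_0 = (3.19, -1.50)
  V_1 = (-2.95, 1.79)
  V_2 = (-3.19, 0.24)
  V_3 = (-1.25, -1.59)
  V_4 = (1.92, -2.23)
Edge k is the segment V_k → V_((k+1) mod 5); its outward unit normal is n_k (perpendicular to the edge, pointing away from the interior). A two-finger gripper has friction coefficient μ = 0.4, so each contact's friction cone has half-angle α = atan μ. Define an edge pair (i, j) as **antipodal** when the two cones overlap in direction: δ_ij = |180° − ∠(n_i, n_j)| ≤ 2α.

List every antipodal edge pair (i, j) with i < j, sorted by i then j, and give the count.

α = atan 0.4 = 21.80°;  2α = 43.60°
n_0 = (+0.4723, +0.8814)
n_1 = (-0.9882, +0.1530)
n_2 = (-0.6862, -0.7274)
n_3 = (-0.1979, -0.9802)
n_4 = (+0.4983, -0.8670)
  (0,1): δ = 70.62°  ·
  (0,2): δ = 15.14°  ✓
  (0,3): δ = 16.77°  ✓
  (0,4): δ = 58.07°  ·
  (1,2): δ = 124.53°  ·
  (1,3): δ = 92.61°  ·
  (1,4): δ = 51.31°  ·
  (2,3): δ = 148.09°  ·
  (2,4): δ = 106.78°  ·
  (3,4): δ = 138.70°  ·
antipodal pairs: 2

count = 2; pairs: (0,2), (0,3)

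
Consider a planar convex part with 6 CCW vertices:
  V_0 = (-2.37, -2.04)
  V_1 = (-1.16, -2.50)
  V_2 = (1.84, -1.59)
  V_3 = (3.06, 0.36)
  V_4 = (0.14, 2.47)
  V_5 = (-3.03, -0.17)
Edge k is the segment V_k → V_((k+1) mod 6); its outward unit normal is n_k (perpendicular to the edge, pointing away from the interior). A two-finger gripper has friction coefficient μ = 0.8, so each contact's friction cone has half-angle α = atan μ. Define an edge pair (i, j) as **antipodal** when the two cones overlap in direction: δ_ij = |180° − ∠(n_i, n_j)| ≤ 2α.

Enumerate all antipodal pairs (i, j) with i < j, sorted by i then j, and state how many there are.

count = 7; pairs: (0,3), (0,4), (1,3), (1,4), (2,4), (2,5), (3,5)

α = atan 0.8 = 38.66°;  2α = 77.32°
n_0 = (-0.3554, -0.9347)
n_1 = (+0.2903, -0.9569)
n_2 = (+0.8478, -0.5304)
n_3 = (+0.5857, +0.8105)
n_4 = (-0.6399, +0.7684)
n_5 = (-0.9430, -0.3328)
  (0,1): δ = 142.31°  ·
  (0,2): δ = 101.22°  ·
  (0,3): δ = 15.04°  ✓
  (0,4): δ = 60.60°  ✓
  (0,5): δ = 130.26°  ·
  (1,2): δ = 138.91°  ·
  (1,3): δ = 52.73°  ✓
  (1,4): δ = 22.91°  ✓
  (1,5): δ = 92.57°  ·
  (2,3): δ = 93.82°  ·
  (2,4): δ = 18.18°  ✓
  (2,5): δ = 51.47°  ✓
  (3,4): δ = 104.36°  ·
  (3,5): δ = 34.71°  ✓
  (4,5): δ = 110.35°  ·
antipodal pairs: 7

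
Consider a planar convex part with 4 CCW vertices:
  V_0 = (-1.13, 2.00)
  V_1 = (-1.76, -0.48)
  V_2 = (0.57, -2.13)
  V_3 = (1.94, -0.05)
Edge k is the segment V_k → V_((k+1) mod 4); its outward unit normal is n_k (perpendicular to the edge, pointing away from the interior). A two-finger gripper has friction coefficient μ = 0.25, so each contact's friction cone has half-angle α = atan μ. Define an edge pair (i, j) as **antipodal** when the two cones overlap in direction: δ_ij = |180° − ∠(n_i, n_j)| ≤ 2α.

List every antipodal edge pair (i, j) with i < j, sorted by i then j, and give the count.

count = 2; pairs: (0,2), (1,3)

α = atan 0.25 = 14.04°;  2α = 28.07°
n_0 = (-0.9692, +0.2462)
n_1 = (-0.5779, -0.8161)
n_2 = (+0.8351, -0.5501)
n_3 = (+0.5553, +0.8316)
  (0,1): δ = 111.05°  ·
  (0,2): δ = 19.12°  ✓
  (0,3): δ = 70.52°  ·
  (1,2): δ = 88.07°  ·
  (1,3): δ = 1.57°  ✓
  (2,3): δ = 90.36°  ·
antipodal pairs: 2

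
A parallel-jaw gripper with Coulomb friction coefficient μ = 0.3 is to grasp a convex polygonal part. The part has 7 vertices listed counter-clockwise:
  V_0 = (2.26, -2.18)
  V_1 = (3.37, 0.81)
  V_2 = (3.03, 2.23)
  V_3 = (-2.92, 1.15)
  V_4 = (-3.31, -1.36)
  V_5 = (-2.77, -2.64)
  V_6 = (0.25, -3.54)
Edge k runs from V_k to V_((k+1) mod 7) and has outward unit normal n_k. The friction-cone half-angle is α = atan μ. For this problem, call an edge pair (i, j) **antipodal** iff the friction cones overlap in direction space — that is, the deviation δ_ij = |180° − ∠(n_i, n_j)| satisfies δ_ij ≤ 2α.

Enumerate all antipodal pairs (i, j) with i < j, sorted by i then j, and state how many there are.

α = atan 0.3 = 16.70°;  2α = 33.40°
n_0 = (+0.9375, -0.3480)
n_1 = (+0.9725, +0.2329)
n_2 = (-0.1786, +0.9839)
n_3 = (-0.9881, +0.1535)
n_4 = (-0.9214, -0.3887)
n_5 = (-0.2856, -0.9583)
n_6 = (+0.5604, -0.8282)
  (0,1): δ = 146.17°  ·
  (0,2): δ = 59.35°  ·
  (0,3): δ = 11.53°  ✓
  (0,4): δ = 43.24°  ·
  (0,5): δ = 93.77°  ·
  (0,6): δ = 144.45°  ·
  (1,2): δ = 93.18°  ·
  (1,3): δ = 22.30°  ✓
  (1,4): δ = 9.41°  ✓
  (1,5): δ = 59.94°  ·
  (1,6): δ = 110.62°  ·
  (2,3): δ = 109.12°  ·
  (2,4): δ = 77.41°  ·
  (2,5): δ = 26.88°  ✓
  (2,6): δ = 23.80°  ✓
  (3,4): δ = 148.29°  ·
  (3,5): δ = 97.76°  ·
  (3,6): δ = 47.09°  ·
  (4,5): δ = 129.47°  ·
  (4,6): δ = 78.79°  ·
  (5,6): δ = 129.32°  ·
antipodal pairs: 5

count = 5; pairs: (0,3), (1,3), (1,4), (2,5), (2,6)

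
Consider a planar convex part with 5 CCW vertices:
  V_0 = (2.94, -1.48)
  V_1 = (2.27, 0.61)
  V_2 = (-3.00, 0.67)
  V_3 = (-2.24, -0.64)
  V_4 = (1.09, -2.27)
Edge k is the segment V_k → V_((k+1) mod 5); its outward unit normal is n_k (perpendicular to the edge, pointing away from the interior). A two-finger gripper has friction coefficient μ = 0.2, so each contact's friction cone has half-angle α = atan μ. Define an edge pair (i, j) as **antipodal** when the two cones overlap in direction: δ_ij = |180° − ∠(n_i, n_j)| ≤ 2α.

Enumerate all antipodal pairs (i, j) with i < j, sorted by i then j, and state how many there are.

count = 1; pairs: (0,2)

α = atan 0.2 = 11.31°;  2α = 22.62°
n_0 = (+0.9523, +0.3053)
n_1 = (+0.0114, +0.9999)
n_2 = (-0.8650, -0.5018)
n_3 = (-0.4396, -0.8982)
n_4 = (+0.3927, -0.9197)
  (0,1): δ = 108.43°  ·
  (0,2): δ = 12.35°  ✓
  (0,3): δ = 46.14°  ·
  (0,4): δ = 95.35°  ·
  (1,2): δ = 59.23°  ·
  (1,3): δ = 25.43°  ·
  (1,4): δ = 23.78°  ·
  (2,3): δ = 146.20°  ·
  (2,4): δ = 97.00°  ·
  (3,4): δ = 130.79°  ·
antipodal pairs: 1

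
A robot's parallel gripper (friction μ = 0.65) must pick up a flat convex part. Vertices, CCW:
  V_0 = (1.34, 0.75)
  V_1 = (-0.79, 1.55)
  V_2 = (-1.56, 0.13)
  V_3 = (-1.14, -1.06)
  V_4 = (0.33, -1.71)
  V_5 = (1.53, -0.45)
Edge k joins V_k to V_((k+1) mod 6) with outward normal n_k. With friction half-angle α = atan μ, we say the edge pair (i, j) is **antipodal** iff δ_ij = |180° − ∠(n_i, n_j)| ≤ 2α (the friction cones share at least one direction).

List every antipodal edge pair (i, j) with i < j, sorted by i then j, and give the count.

count = 7; pairs: (0,2), (0,3), (1,4), (1,5), (2,4), (2,5), (3,5)

α = atan 0.65 = 33.02°;  2α = 66.05°
n_0 = (+0.3516, +0.9361)
n_1 = (-0.8791, +0.4767)
n_2 = (-0.9430, -0.3328)
n_3 = (-0.4044, -0.9146)
n_4 = (+0.7241, -0.6897)
n_5 = (+0.9877, +0.1564)
  (0,1): δ = 97.88°  ·
  (0,2): δ = 49.97°  ✓
  (0,3): δ = 3.27°  ✓
  (0,4): δ = 66.98°  ·
  (0,5): δ = 119.58°  ·
  (1,2): δ = 132.09°  ·
  (1,3): δ = 85.38°  ·
  (1,4): δ = 15.13°  ✓
  (1,5): δ = 37.47°  ✓
  (2,3): δ = 133.29°  ·
  (2,4): δ = 63.04°  ✓
  (2,5): δ = 10.44°  ✓
  (3,4): δ = 109.75°  ·
  (3,5): δ = 57.15°  ✓
  (4,5): δ = 127.40°  ·
antipodal pairs: 7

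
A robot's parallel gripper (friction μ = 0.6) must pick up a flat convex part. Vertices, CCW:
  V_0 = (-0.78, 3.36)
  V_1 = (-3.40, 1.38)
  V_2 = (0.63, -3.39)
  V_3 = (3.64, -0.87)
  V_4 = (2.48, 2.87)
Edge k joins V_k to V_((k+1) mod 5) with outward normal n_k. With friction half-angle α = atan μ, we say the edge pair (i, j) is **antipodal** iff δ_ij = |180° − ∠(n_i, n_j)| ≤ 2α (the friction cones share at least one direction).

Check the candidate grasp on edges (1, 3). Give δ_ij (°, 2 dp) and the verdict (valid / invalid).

α = atan 0.6 = 30.96°;  2α = 61.93°
edge 1: e_1 = (+4.03, -4.77);  n_1 = (-0.7639, -0.6454)
edge 3: e_3 = (-1.16, +3.74);  n_3 = (+0.9551, +0.2962)
∠(n_1, n_3) = 157.04°
δ = |180° − 157.04°| = 22.96°
22.96° ≤ 2α = 61.93°  →  valid

δ = 22.96°, valid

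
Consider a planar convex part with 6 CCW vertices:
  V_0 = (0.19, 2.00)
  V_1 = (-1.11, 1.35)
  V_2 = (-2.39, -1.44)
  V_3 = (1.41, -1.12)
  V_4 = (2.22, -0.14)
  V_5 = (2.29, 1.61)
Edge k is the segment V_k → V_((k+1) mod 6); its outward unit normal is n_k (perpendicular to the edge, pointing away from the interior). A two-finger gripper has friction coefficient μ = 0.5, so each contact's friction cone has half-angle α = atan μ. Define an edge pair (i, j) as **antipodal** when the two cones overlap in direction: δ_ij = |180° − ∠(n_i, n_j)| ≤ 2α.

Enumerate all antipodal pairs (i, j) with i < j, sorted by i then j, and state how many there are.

count = 5; pairs: (0,2), (0,3), (1,3), (1,4), (2,5)

α = atan 0.5 = 26.57°;  2α = 53.13°
n_0 = (-0.4472, +0.8944)
n_1 = (-0.9089, +0.4170)
n_2 = (+0.0839, -0.9965)
n_3 = (+0.7708, -0.6371)
n_4 = (+0.9992, -0.0400)
n_5 = (+0.1826, +0.9832)
  (0,1): δ = 141.21°  ·
  (0,2): δ = 21.75°  ✓
  (0,3): δ = 23.86°  ✓
  (0,4): δ = 61.14°  ·
  (0,5): δ = 142.91°  ·
  (1,2): δ = 60.54°  ·
  (1,3): δ = 14.93°  ✓
  (1,4): δ = 22.35°  ✓
  (1,5): δ = 104.12°  ·
  (2,3): δ = 134.39°  ·
  (2,4): δ = 97.10°  ·
  (2,5): δ = 15.33°  ✓
  (3,4): δ = 142.72°  ·
  (3,5): δ = 60.95°  ·
  (4,5): δ = 98.23°  ·
antipodal pairs: 5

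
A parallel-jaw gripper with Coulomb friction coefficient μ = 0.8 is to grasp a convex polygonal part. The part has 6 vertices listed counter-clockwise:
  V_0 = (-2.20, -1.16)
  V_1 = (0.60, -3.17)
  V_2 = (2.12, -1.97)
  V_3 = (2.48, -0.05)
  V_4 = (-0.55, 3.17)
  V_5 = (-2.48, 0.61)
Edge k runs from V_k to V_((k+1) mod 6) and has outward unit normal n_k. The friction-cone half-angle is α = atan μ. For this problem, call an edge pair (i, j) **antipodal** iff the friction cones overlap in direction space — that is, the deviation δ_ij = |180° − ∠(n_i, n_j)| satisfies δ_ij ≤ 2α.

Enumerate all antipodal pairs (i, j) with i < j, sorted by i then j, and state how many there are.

α = atan 0.8 = 38.66°;  2α = 77.32°
n_0 = (-0.5832, -0.8124)
n_1 = (+0.6196, -0.7849)
n_2 = (+0.9829, -0.1843)
n_3 = (+0.7283, +0.6853)
n_4 = (-0.7985, +0.6020)
n_5 = (-0.9877, -0.1562)
  (0,1): δ = 106.04°  ·
  (0,2): δ = 64.95°  ✓
  (0,3): δ = 11.07°  ✓
  (0,4): δ = 88.66°  ·
  (0,5): δ = 134.66°  ·
  (1,2): δ = 138.91°  ·
  (1,3): δ = 85.03°  ·
  (1,4): δ = 14.70°  ✓
  (1,5): δ = 60.70°  ✓
  (2,3): δ = 126.12°  ·
  (2,4): δ = 26.39°  ✓
  (2,5): δ = 19.61°  ✓
  (3,4): δ = 80.27°  ·
  (3,5): δ = 34.27°  ✓
  (4,5): δ = 134.00°  ·
antipodal pairs: 7

count = 7; pairs: (0,2), (0,3), (1,4), (1,5), (2,4), (2,5), (3,5)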